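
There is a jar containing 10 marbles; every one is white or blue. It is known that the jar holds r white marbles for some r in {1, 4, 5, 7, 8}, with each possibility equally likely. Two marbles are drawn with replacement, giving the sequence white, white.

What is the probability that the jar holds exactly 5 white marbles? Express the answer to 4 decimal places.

The likelihood of the observed sequence under each hypothesis: P(data | r = 1) = (1/10)(1/10) = 1/100; P(data | r = 4) = (4/10)(4/10) = 4/25; P(data | r = 5) = (5/10)(5/10) = 1/4; P(data | r = 7) = (7/10)(7/10) = 49/100; P(data | r = 8) = (8/10)(8/10) = 16/25.
The prior-weighted likelihoods are 1/5 · 1/100 = 1/500, 1/5 · 4/25 = 4/125, 1/5 · 1/4 = 1/20, 1/5 · 49/100 = 49/500, 1/5 · 16/25 = 16/125; these sum to 31/100.
So P(r = 5 | data) = (1/20) / (31/100) = 5/31.

0.1613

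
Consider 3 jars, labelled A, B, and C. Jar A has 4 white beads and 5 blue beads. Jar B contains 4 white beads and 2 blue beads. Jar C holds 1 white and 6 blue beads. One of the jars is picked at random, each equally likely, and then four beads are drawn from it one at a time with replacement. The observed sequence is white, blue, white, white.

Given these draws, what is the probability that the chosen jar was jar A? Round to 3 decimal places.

Under each hypothesis, the probability of the observed sequence is: P(data | jar A) = (4/9)(5/9)(4/9)(4/9) = 0.048773; P(data | jar B) = (4/6)(2/6)(4/6)(4/6) = 0.098765; P(data | jar C) = (1/7)(6/7)(1/7)(1/7) = 0.002499.
Weighting by the prior gives 1/3 · 0.048773 = 0.016258, 1/3 · 0.098765 = 0.032922, 1/3 · 0.002499 = 0.00083299; with total 0.050012.
Hence P(jar A | data) = (0.016258) / (0.050012) = 0.32507.

0.325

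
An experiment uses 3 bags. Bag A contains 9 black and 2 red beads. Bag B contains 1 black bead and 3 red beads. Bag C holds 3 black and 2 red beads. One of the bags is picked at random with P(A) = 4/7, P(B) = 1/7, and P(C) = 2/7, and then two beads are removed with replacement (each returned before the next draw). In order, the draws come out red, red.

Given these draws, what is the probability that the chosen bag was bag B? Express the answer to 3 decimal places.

0.554

Compute the likelihood of the observed sequence for each case: P(data | bag A) = (2/11)(2/11) = 0.033058; P(data | bag B) = (3/4)(3/4) = 0.5625; P(data | bag C) = (2/5)(2/5) = 0.16.
Multiplying each by its prior: 4/7 · 0.033058 = 0.01889, 1/7 · 0.5625 = 0.080357, 2/7 · 0.16 = 0.045714; with total 0.14496.
Therefore the posterior P(bag B | data) = (0.080357) / (0.14496) = 0.55433.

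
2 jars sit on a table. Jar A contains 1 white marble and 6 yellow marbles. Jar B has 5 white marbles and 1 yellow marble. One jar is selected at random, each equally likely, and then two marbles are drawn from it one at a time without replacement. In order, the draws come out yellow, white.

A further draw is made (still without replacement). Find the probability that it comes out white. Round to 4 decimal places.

0.5385

For each hypothesis, P(data | H) works out to: P(data | jar A) = (6/7)(1/6) = 1/7; P(data | jar B) = (1/6)(5/5) = 1/6.
Weighting by the prior gives 1/2 · 1/7 = 1/14, 1/2 · 1/6 = 1/12; these sum to 13/84.
Normalising, the posterior is P(jar A | data) = 6/13, P(jar B | data) = 7/13.
So P(white next | data) = Σ P(white next | H) P(H | data) = (0)(6/13) + (1)(7/13) = 7/13.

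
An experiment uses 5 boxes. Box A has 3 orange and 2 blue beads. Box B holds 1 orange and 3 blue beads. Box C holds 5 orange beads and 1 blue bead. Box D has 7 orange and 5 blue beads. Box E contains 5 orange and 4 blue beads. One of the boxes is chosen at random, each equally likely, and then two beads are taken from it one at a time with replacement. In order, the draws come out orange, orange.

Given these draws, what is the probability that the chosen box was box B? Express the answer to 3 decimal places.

Under each hypothesis, the probability of the observed sequence is: P(data | box A) = (3/5)(3/5) = 0.36; P(data | box B) = (1/4)(1/4) = 0.0625; P(data | box C) = (5/6)(5/6) = 0.69444; P(data | box D) = (7/12)(7/12) = 0.34028; P(data | box E) = (5/9)(5/9) = 0.30864.
Weighting by the prior gives 1/5 · 0.36 = 0.072, 1/5 · 0.0625 = 0.0125, 1/5 · 0.69444 = 0.13889, 1/5 · 0.34028 = 0.068056, 1/5 · 0.30864 = 0.061728; summing to 0.35317.
Hence P(box B | data) = (0.0125) / (0.35317) = 0.035393.

0.035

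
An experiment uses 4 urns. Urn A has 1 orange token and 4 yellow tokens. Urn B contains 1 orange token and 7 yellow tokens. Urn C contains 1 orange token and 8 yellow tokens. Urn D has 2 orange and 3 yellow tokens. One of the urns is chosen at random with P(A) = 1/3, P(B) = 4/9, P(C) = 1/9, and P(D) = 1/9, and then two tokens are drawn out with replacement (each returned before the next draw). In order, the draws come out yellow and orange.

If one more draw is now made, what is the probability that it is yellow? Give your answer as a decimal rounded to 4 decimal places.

The likelihood of the observed sequence under each hypothesis: P(data | urn A) = (4/5)(1/5) = 0.16; P(data | urn B) = (7/8)(1/8) = 0.10938; P(data | urn C) = (8/9)(1/9) = 0.098765; P(data | urn D) = (3/5)(2/5) = 0.24.
Weighting by the prior gives 1/3 · 0.16 = 0.053333, 4/9 · 0.10938 = 0.048611, 1/9 · 0.098765 = 0.010974, 1/9 · 0.24 = 0.026667; with total 0.13959.
The posterior is then P(urn A | data) = 0.38208, P(urn B | data) = 0.34825, P(urn C | data) = 0.078618, P(urn D | data) = 0.19104.
Averaging over the posterior, P(yellow next | data) = (4/5)(0.38208) + (7/8)(0.34825) + (8/9)(0.078618) + (3/5)(0.19104) = 0.7949.

0.7949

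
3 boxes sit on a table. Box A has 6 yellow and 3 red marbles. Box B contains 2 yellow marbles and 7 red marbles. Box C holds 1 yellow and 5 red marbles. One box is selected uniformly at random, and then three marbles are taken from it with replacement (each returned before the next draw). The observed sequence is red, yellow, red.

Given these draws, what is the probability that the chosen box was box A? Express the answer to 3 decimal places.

0.228

For each hypothesis, P(data | H) works out to: P(data | box A) = (3/9)(6/9)(3/9) = 0.074074; P(data | box B) = (7/9)(2/9)(7/9) = 0.13443; P(data | box C) = (5/6)(1/6)(5/6) = 0.11574.
The prior-weighted likelihoods are 1/3 · 0.074074 = 0.024691, 1/3 · 0.13443 = 0.04481, 1/3 · 0.11574 = 0.03858; summing to 0.10808.
By Bayes' rule, P(box A | data) = (0.024691) / (0.10808) = 0.22845.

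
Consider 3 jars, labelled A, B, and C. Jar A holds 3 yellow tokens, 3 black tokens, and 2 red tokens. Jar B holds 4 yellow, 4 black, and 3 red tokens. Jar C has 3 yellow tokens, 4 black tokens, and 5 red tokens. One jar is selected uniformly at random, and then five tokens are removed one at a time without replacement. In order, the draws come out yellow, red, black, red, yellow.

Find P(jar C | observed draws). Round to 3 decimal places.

0.324

For each hypothesis, P(data | H) works out to: P(data | jar A) = (3/8)(2/7)(3/6)(1/5)(2/4) = 0.0053571; P(data | jar B) = (4/11)(3/10)(4/9)(2/8)(3/7) = 0.0051948; P(data | jar C) = (3/12)(5/11)(4/10)(4/9)(2/8) = 0.0050505.
The prior-weighted likelihoods are 1/3 · 0.0053571 = 0.0017857, 1/3 · 0.0051948 = 0.0017316, 1/3 · 0.0050505 = 0.0016835; summing to 0.0052008.
Hence P(jar C | data) = (0.0016835) / (0.0052008) = 0.3237.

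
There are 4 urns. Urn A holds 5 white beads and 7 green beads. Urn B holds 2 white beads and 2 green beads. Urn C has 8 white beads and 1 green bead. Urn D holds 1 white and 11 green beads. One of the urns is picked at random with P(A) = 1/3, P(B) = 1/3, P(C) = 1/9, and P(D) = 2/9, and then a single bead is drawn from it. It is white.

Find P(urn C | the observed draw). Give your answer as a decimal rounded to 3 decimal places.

Compute the likelihood of this draw for each case: P(data | urn A) = (5/12) = 5/12; P(data | urn B) = (2/4) = 1/2; P(data | urn C) = (8/9) = 8/9; P(data | urn D) = (1/12) = 1/12.
Multiplying each by its prior: 1/3 · 5/12 = 5/36, 1/3 · 1/2 = 1/6, 1/9 · 8/9 = 8/81, 2/9 · 1/12 = 1/54; these sum to 137/324.
Hence P(urn C | data) = (8/81) / (137/324) = 32/137.

0.234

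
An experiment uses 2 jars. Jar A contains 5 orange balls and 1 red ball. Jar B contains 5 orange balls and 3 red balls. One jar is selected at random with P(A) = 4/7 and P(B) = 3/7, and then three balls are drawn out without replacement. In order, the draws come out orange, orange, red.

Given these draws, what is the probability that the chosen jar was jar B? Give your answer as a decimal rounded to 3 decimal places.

For each hypothesis, P(data | H) works out to: P(data | jar A) = (5/6)(4/5)(1/4) = 1/6; P(data | jar B) = (5/8)(4/7)(3/6) = 5/28.
The prior-weighted likelihoods are 4/7 · 1/6 = 2/21, 3/7 · 5/28 = 15/196; these sum to 101/588.
So P(jar B | data) = (15/196) / (101/588) = 45/101.

0.446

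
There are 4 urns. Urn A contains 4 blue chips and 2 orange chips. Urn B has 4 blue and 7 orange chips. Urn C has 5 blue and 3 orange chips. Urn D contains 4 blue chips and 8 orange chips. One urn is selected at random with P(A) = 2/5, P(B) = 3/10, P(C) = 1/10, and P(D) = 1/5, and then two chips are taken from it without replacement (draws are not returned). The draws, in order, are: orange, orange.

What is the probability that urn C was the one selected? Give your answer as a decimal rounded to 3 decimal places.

The likelihood of the observed sequence under each hypothesis: P(data | urn A) = (2/6)(1/5) = 0.066667; P(data | urn B) = (7/11)(6/10) = 0.38182; P(data | urn C) = (3/8)(2/7) = 0.10714; P(data | urn D) = (8/12)(7/11) = 0.42424.
The prior-weighted likelihoods are 2/5 · 0.066667 = 0.026667, 3/10 · 0.38182 = 0.11455, 1/10 · 0.10714 = 0.010714, 1/5 · 0.42424 = 0.084848; summing to 0.23677.
Hence P(urn C | data) = (0.010714) / (0.23677) = 0.045251.

0.045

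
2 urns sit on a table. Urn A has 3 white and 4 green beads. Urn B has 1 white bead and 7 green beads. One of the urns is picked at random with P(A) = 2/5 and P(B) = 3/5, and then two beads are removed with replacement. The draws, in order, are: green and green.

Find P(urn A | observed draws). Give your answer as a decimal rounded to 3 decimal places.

Compute the likelihood of the observed sequence for each case: P(data | urn A) = (4/7)(4/7) = 0.32653; P(data | urn B) = (7/8)(7/8) = 0.76562.
The prior-weighted likelihoods are 2/5 · 0.32653 = 0.13061, 3/5 · 0.76562 = 0.45937; summing to 0.58999.
By Bayes' rule, P(urn A | data) = (0.13061) / (0.58999) = 0.22138.

0.221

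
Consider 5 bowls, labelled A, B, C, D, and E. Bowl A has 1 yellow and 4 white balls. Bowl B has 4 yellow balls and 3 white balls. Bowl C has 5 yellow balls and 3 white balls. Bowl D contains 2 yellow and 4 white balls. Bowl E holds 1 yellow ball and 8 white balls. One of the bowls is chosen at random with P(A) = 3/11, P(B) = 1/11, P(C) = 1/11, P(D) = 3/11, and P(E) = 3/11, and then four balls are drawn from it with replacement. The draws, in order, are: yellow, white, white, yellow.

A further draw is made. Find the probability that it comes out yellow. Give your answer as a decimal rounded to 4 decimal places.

0.3701

Compute the likelihood of the observed sequence for each case: P(data | bowl A) = (1/5)(4/5)(4/5)(1/5) = 0.0256; P(data | bowl B) = (4/7)(3/7)(3/7)(4/7) = 0.059975; P(data | bowl C) = (5/8)(3/8)(3/8)(5/8) = 0.054932; P(data | bowl D) = (2/6)(4/6)(4/6)(2/6) = 0.049383; P(data | bowl E) = (1/9)(8/9)(8/9)(1/9) = 0.0097546.
Weighting by the prior gives 3/11 · 0.0256 = 0.0069818, 1/11 · 0.059975 = 0.0054523, 1/11 · 0.054932 = 0.0049938, 3/11 · 0.049383 = 0.013468, 3/11 · 0.0097546 = 0.0026603; these sum to 0.033556.
The posterior is then P(bowl A | data) = 0.20806, P(bowl B | data) = 0.16248, P(bowl C | data) = 0.14882, P(bowl D | data) = 0.40136, P(bowl E | data) = 0.07928.
The predictive probability is P(yellow next | data) = (1/5)(0.20806) + (4/7)(0.16248) + (5/8)(0.14882) + (1/3)(0.40136) + (1/9)(0.07928) = 0.37007.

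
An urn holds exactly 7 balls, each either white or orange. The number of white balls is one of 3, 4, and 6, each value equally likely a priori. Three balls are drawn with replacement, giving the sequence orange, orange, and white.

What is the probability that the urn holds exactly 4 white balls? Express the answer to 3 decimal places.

0.400

Compute the likelihood of the observed sequence for each case: P(data | r = 3) = (4/7)(4/7)(3/7) = 48/343; P(data | r = 4) = (3/7)(3/7)(4/7) = 36/343; P(data | r = 6) = (1/7)(1/7)(6/7) = 6/343.
Multiplying each by its prior: 1/3 · 48/343 = 16/343, 1/3 · 36/343 = 12/343, 1/3 · 6/343 = 2/343; summing to 30/343.
So P(r = 4 | data) = (12/343) / (30/343) = 2/5.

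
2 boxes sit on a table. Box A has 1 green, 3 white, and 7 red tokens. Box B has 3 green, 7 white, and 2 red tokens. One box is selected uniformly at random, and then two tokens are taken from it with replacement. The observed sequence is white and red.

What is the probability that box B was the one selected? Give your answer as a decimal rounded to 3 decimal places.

0.359

The likelihood of the observed sequence under each hypothesis: P(data | box A) = (3/11)(7/11) = 0.17355; P(data | box B) = (7/12)(2/12) = 0.097222.
Multiplying each by its prior: 1/2 · 0.17355 = 0.086777, 1/2 · 0.097222 = 0.048611; with total 0.13539.
By Bayes' rule, P(box B | data) = (0.048611) / (0.13539) = 0.35905.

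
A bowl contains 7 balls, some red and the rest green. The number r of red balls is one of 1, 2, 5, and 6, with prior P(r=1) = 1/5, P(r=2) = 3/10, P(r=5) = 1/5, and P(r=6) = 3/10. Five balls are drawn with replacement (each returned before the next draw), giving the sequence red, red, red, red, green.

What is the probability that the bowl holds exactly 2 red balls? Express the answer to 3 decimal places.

0.036

The likelihood of the observed sequence under each hypothesis: P(data | r = 1) = (1/7)(1/7)(1/7)(1/7)(6/7) = 0.00035699; P(data | r = 2) = (2/7)(2/7)(2/7)(2/7)(5/7) = 0.0047599; P(data | r = 5) = (5/7)(5/7)(5/7)(5/7)(2/7) = 0.074374; P(data | r = 6) = (6/7)(6/7)(6/7)(6/7)(1/7) = 0.077111.
Multiplying each by its prior: 1/5 · 0.00035699 = 7.1399e-05, 3/10 · 0.0047599 = 0.001428, 1/5 · 0.074374 = 0.014875, 3/10 · 0.077111 = 0.023133; summing to 0.039507.
Therefore the posterior P(r = 2 | data) = (0.001428) / (0.039507) = 0.036145.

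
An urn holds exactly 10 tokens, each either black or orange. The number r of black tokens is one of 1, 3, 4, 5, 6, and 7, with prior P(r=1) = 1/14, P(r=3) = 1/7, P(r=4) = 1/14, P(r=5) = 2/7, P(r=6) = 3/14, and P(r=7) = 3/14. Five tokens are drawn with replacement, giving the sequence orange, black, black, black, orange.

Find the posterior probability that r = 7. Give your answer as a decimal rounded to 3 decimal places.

For each hypothesis, P(data | H) works out to: P(data | r = 1) = (9/10)(1/10)(1/10)(1/10)(9/10) = 0.00081; P(data | r = 3) = (7/10)(3/10)(3/10)(3/10)(7/10) = 0.01323; P(data | r = 4) = (6/10)(4/10)(4/10)(4/10)(6/10) = 0.02304; P(data | r = 5) = (5/10)(5/10)(5/10)(5/10)(5/10) = 0.03125; P(data | r = 6) = (4/10)(6/10)(6/10)(6/10)(4/10) = 0.03456; P(data | r = 7) = (3/10)(7/10)(7/10)(7/10)(3/10) = 0.03087.
The prior-weighted likelihoods are 1/14 · 0.00081 = 5.7857e-05, 1/7 · 0.01323 = 0.00189, 1/14 · 0.02304 = 0.0016457, 2/7 · 0.03125 = 0.0089286, 3/14 · 0.03456 = 0.0074057, 3/14 · 0.03087 = 0.006615; these sum to 0.026543.
Therefore the posterior P(r = 7 | data) = (0.006615) / (0.026543) = 0.24922.

0.249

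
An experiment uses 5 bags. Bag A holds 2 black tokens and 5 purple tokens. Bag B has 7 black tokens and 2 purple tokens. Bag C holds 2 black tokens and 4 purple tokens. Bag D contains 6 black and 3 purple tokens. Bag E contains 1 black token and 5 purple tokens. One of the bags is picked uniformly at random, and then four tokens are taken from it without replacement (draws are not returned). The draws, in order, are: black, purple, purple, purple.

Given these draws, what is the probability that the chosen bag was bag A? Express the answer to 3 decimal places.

Under each hypothesis, the probability of the observed sequence is: P(data | bag A) = (2/7)(5/6)(4/5)(3/4) = 0.14286; P(data | bag B) = (7/9)(2/8)(1/7)(0/6) = 0; P(data | bag C) = (2/6)(4/5)(3/4)(2/3) = 0.13333; P(data | bag D) = (6/9)(3/8)(2/7)(1/6) = 0.011905; P(data | bag E) = (1/6)(5/5)(4/4)(3/3) = 0.16667.
The prior-weighted likelihoods are 1/5 · 0.14286 = 0.028571, 1/5 · 0 = 0, 1/5 · 0.13333 = 0.026667, 1/5 · 0.011905 = 0.002381, 1/5 · 0.16667 = 0.033333; these sum to 0.090952.
By Bayes' rule, P(bag A | data) = (0.028571) / (0.090952) = 0.31414.

0.314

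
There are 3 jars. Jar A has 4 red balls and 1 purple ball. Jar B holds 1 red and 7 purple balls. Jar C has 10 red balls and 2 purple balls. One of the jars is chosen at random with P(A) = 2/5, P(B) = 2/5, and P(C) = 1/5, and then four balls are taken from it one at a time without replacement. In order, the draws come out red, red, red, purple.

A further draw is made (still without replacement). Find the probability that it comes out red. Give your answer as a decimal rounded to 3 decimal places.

Compute the likelihood of the observed sequence for each case: P(data | jar A) = (4/5)(3/4)(2/3)(1/2) = 1/5; P(data | jar B) = (1/8)(0/7) = 0; P(data | jar C) = (10/12)(9/11)(8/10)(2/9) = 4/33.
The prior-weighted likelihoods are 2/5 · 1/5 = 2/25, 2/5 · 0 = 0, 1/5 · 4/33 = 4/165; summing to 86/825.
Dividing through by the total gives posterior P(jar A | data) = 33/43, P(jar B | data) = 0, P(jar C | data) = 10/43.
So P(red next | data) = Σ P(red next | H) P(H | data) = (1)(33/43) + (7/8)(10/43) = 167/172.

0.971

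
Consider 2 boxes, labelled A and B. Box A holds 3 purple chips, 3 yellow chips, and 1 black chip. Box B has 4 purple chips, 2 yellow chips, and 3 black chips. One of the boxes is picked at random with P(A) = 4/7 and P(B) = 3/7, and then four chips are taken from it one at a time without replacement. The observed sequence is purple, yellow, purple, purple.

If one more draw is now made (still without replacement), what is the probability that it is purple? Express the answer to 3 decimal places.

Compute the likelihood of the observed sequence for each case: P(data | box A) = (3/7)(3/6)(2/5)(1/4) = 3/140; P(data | box B) = (4/9)(2/8)(3/7)(2/6) = 1/63.
Weighting by the prior gives 4/7 · 3/140 = 3/245, 3/7 · 1/63 = 1/147; with total 2/105.
Normalising, the posterior is P(box A | data) = 9/14, P(box B | data) = 5/14.
Averaging over the posterior, P(purple next | data) = (0)(9/14) + (1/5)(5/14) = 1/14.

0.071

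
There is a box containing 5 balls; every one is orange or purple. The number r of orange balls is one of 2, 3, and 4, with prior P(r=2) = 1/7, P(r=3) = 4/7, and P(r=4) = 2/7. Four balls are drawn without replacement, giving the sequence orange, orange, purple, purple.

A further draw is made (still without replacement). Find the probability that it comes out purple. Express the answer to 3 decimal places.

Under each hypothesis, the probability of the observed sequence is: P(data | r = 2) = (2/5)(1/4)(3/3)(2/2) = 1/10; P(data | r = 3) = (3/5)(2/4)(2/3)(1/2) = 1/10; P(data | r = 4) = (4/5)(3/4)(1/3)(0/2) = 0.
Multiplying each by its prior: 1/7 · 1/10 = 1/70, 4/7 · 1/10 = 2/35, 2/7 · 0 = 0; summing to 1/14.
Dividing through by the total gives posterior P(r = 2 | data) = 1/5, P(r = 3 | data) = 4/5, P(r = 4 | data) = 0.
The predictive probability is P(purple next | data) = (1)(1/5) + (0)(4/5) = 1/5.

0.200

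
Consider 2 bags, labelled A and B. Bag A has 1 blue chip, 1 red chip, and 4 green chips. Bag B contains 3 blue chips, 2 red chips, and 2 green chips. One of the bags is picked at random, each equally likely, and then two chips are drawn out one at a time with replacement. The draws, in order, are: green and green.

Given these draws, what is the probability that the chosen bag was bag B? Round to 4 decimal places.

0.1552

Under each hypothesis, the probability of the observed sequence is: P(data | bag A) = (4/6)(4/6) = 4/9; P(data | bag B) = (2/7)(2/7) = 4/49.
The prior-weighted likelihoods are 1/2 · 4/9 = 2/9, 1/2 · 4/49 = 2/49; these sum to 116/441.
So P(bag B | data) = (2/49) / (116/441) = 9/58.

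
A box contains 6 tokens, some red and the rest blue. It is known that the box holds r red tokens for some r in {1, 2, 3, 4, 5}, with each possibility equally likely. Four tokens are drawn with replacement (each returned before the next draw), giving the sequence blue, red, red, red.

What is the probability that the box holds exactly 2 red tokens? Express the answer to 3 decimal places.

0.086

For each hypothesis, P(data | H) works out to: P(data | r = 1) = (5/6)(1/6)(1/6)(1/6) = 0.003858; P(data | r = 2) = (4/6)(2/6)(2/6)(2/6) = 0.024691; P(data | r = 3) = (3/6)(3/6)(3/6)(3/6) = 0.0625; P(data | r = 4) = (2/6)(4/6)(4/6)(4/6) = 0.098765; P(data | r = 5) = (1/6)(5/6)(5/6)(5/6) = 0.096451.
Weighting by the prior gives 1/5 · 0.003858 = 0.0007716, 1/5 · 0.024691 = 0.0049383, 1/5 · 0.0625 = 0.0125, 1/5 · 0.098765 = 0.019753, 1/5 · 0.096451 = 0.01929; these sum to 0.057253.
Therefore the posterior P(r = 2 | data) = (0.0049383) / (0.057253) = 0.086253.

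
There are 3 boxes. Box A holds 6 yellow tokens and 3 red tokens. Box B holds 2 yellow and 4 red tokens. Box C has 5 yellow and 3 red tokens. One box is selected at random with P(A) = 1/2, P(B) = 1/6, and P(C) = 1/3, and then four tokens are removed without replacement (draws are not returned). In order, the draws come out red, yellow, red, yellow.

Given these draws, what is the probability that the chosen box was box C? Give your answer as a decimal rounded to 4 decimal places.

0.3681

Compute the likelihood of the observed sequence for each case: P(data | box A) = (3/9)(6/8)(2/7)(5/6) = 0.059524; P(data | box B) = (4/6)(2/5)(3/4)(1/3) = 0.066667; P(data | box C) = (3/8)(5/7)(2/6)(4/5) = 0.071429.
Multiplying each by its prior: 1/2 · 0.059524 = 0.029762, 1/6 · 0.066667 = 0.011111, 1/3 · 0.071429 = 0.02381; these sum to 0.064683.
So P(box C | data) = (0.02381) / (0.064683) = 0.3681.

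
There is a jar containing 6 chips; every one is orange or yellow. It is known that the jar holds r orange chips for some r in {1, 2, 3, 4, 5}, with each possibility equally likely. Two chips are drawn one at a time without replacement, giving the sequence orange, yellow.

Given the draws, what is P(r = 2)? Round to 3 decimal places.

The likelihood of the observed sequence under each hypothesis: P(data | r = 1) = (1/6)(5/5) = 1/6; P(data | r = 2) = (2/6)(4/5) = 4/15; P(data | r = 3) = (3/6)(3/5) = 3/10; P(data | r = 4) = (4/6)(2/5) = 4/15; P(data | r = 5) = (5/6)(1/5) = 1/6.
The prior-weighted likelihoods are 1/5 · 1/6 = 1/30, 1/5 · 4/15 = 4/75, 1/5 · 3/10 = 3/50, 1/5 · 4/15 = 4/75, 1/5 · 1/6 = 1/30; these sum to 7/30.
Therefore the posterior P(r = 2 | data) = (4/75) / (7/30) = 8/35.

0.229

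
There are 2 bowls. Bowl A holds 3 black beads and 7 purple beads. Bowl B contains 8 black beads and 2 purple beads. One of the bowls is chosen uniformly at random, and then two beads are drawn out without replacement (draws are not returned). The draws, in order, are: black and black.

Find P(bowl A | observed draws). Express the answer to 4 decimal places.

For each hypothesis, P(data | H) works out to: P(data | bowl A) = (3/10)(2/9) = 1/15; P(data | bowl B) = (8/10)(7/9) = 28/45.
The prior-weighted likelihoods are 1/2 · 1/15 = 1/30, 1/2 · 28/45 = 14/45; these sum to 31/90.
So P(bowl A | data) = (1/30) / (31/90) = 3/31.

0.0968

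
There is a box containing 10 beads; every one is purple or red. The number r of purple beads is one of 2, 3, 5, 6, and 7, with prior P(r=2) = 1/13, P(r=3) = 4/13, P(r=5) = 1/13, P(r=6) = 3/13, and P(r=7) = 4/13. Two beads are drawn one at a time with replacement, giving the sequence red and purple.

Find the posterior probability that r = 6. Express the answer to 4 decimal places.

0.2562

The likelihood of the observed sequence under each hypothesis: P(data | r = 2) = (8/10)(2/10) = 0.16; P(data | r = 3) = (7/10)(3/10) = 0.21; P(data | r = 5) = (5/10)(5/10) = 0.25; P(data | r = 6) = (4/10)(6/10) = 0.24; P(data | r = 7) = (3/10)(7/10) = 0.21.
Weighting by the prior gives 1/13 · 0.16 = 0.012308, 4/13 · 0.21 = 0.064615, 1/13 · 0.25 = 0.019231, 3/13 · 0.24 = 0.055385, 4/13 · 0.21 = 0.064615; with total 0.21615.
Hence P(r = 6 | data) = (0.055385) / (0.21615) = 0.25623.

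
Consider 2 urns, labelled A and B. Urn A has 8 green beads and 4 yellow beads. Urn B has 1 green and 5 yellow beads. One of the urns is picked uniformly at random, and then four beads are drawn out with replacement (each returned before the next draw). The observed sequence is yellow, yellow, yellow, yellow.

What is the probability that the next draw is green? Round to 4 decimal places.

For each hypothesis, P(data | H) works out to: P(data | urn A) = (4/12)(4/12)(4/12)(4/12) = 0.012346; P(data | urn B) = (5/6)(5/6)(5/6)(5/6) = 0.48225.
Weighting by the prior gives 1/2 · 0.012346 = 0.0061728, 1/2 · 0.48225 = 0.24113; with total 0.2473.
The posterior is then P(urn A | data) = 0.024961, P(urn B | data) = 0.97504.
The predictive probability is P(green next | data) = (2/3)(0.024961) + (1/6)(0.97504) = 0.17915.

0.1791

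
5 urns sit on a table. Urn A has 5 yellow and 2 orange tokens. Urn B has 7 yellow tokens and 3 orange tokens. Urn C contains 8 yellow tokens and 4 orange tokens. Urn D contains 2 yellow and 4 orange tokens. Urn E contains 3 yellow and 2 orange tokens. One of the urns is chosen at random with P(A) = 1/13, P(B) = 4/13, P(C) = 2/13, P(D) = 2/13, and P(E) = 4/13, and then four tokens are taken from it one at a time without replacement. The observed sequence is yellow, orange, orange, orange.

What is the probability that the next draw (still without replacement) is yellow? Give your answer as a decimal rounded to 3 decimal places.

The likelihood of the observed sequence under each hypothesis: P(data | urn A) = (5/7)(2/6)(1/5)(0/4) = 0; P(data | urn B) = (7/10)(3/9)(2/8)(1/7) = 0.0083333; P(data | urn C) = (8/12)(4/11)(3/10)(2/9) = 0.016162; P(data | urn D) = (2/6)(4/5)(3/4)(2/3) = 0.13333; P(data | urn E) = (3/5)(2/4)(1/3)(0/2) = 0.
Multiplying each by its prior: 1/13 · 0 = 0, 4/13 · 0.0083333 = 0.0025641, 2/13 · 0.016162 = 0.0024864, 2/13 · 0.13333 = 0.020513, 4/13 · 0 = 0; these sum to 0.025563.
Dividing through by the total gives posterior P(urn A | data) = 0, P(urn B | data) = 0.1003, P(urn C | data) = 0.097264, P(urn D | data) = 0.80243, P(urn E | data) = 0.
The predictive probability is P(yellow next | data) = (1)(0.1003) + (7/8)(0.097264) + (1/2)(0.80243) = 0.58663.

0.587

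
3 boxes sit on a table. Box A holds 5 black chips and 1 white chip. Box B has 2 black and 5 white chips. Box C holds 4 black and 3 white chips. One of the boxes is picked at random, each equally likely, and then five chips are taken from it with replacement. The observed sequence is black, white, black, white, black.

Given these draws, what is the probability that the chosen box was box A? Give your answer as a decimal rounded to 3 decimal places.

0.258

Compute the likelihood of the observed sequence for each case: P(data | box A) = (5/6)(1/6)(5/6)(1/6)(5/6) = 0.016075; P(data | box B) = (2/7)(5/7)(2/7)(5/7)(2/7) = 0.0119; P(data | box C) = (4/7)(3/7)(4/7)(3/7)(4/7) = 0.034271.
The prior-weighted likelihoods are 1/3 · 0.016075 = 0.0053584, 1/3 · 0.0119 = 0.0039666, 1/3 · 0.034271 = 0.011424; summing to 0.020749.
By Bayes' rule, P(box A | data) = (0.0053584) / (0.020749) = 0.25825.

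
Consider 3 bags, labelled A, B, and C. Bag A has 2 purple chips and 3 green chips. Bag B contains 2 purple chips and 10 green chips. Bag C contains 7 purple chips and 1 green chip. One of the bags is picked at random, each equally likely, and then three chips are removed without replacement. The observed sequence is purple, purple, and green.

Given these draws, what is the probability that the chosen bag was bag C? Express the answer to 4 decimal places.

Compute the likelihood of the observed sequence for each case: P(data | bag A) = (2/5)(1/4)(3/3) = 0.1; P(data | bag B) = (2/12)(1/11)(10/10) = 0.015152; P(data | bag C) = (7/8)(6/7)(1/6) = 0.125.
The prior-weighted likelihoods are 1/3 · 0.1 = 0.033333, 1/3 · 0.015152 = 0.0050505, 1/3 · 0.125 = 0.041667; summing to 0.080051.
Therefore the posterior P(bag C | data) = (0.041667) / (0.080051) = 0.5205.

0.5205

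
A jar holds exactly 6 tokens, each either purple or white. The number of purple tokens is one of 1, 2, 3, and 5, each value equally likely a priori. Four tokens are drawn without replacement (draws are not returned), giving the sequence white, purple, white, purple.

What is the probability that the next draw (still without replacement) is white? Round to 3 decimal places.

0.700

For each hypothesis, P(data | H) works out to: P(data | r = 1) = (5/6)(1/5)(4/4)(0/3) = 0; P(data | r = 2) = (4/6)(2/5)(3/4)(1/3) = 1/15; P(data | r = 3) = (3/6)(3/5)(2/4)(2/3) = 1/10; P(data | r = 5) = (1/6)(5/5)(0/4) = 0.
Multiplying each by its prior: 1/4 · 0 = 0, 1/4 · 1/15 = 1/60, 1/4 · 1/10 = 1/40, 1/4 · 0 = 0; summing to 1/24.
The posterior is then P(r = 1 | data) = 0, P(r = 2 | data) = 2/5, P(r = 3 | data) = 3/5, P(r = 5 | data) = 0.
So P(white next | data) = Σ P(white next | H) P(H | data) = (1)(2/5) + (1/2)(3/5) = 7/10.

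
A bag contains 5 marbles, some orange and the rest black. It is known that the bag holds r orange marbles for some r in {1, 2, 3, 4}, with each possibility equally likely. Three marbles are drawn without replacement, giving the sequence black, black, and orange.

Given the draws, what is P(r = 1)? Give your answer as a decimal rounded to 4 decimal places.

Compute the likelihood of the observed sequence for each case: P(data | r = 1) = (4/5)(3/4)(1/3) = 1/5; P(data | r = 2) = (3/5)(2/4)(2/3) = 1/5; P(data | r = 3) = (2/5)(1/4)(3/3) = 1/10; P(data | r = 4) = (1/5)(0/4) = 0.
Weighting by the prior gives 1/4 · 1/5 = 1/20, 1/4 · 1/5 = 1/20, 1/4 · 1/10 = 1/40, 1/4 · 0 = 0; with total 1/8.
Hence P(r = 1 | data) = (1/20) / (1/8) = 2/5.

0.4000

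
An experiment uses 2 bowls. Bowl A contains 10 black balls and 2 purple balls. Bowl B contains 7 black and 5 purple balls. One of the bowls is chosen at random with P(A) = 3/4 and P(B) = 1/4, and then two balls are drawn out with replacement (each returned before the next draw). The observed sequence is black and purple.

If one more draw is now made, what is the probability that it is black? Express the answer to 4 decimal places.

Compute the likelihood of the observed sequence for each case: P(data | bowl A) = (10/12)(2/12) = 5/36; P(data | bowl B) = (7/12)(5/12) = 35/144.
Multiplying each by its prior: 3/4 · 5/36 = 5/48, 1/4 · 35/144 = 35/576; summing to 95/576.
Normalising, the posterior is P(bowl A | data) = 12/19, P(bowl B | data) = 7/19.
Averaging over the posterior, P(black next | data) = (5/6)(12/19) + (7/12)(7/19) = 169/228.

0.7412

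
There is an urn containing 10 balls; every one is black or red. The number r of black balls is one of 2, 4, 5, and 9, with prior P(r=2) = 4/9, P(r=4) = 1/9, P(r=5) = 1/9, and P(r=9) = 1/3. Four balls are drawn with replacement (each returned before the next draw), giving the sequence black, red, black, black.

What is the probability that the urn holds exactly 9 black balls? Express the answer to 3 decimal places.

The likelihood of the observed sequence under each hypothesis: P(data | r = 2) = (2/10)(8/10)(2/10)(2/10) = 0.0064; P(data | r = 4) = (4/10)(6/10)(4/10)(4/10) = 0.0384; P(data | r = 5) = (5/10)(5/10)(5/10)(5/10) = 0.0625; P(data | r = 9) = (9/10)(1/10)(9/10)(9/10) = 0.0729.
Weighting by the prior gives 4/9 · 0.0064 = 0.0028444, 1/9 · 0.0384 = 0.0042667, 1/9 · 0.0625 = 0.0069444, 1/3 · 0.0729 = 0.0243; with total 0.038356.
So P(r = 9 | data) = (0.0243) / (0.038356) = 0.63355.

0.634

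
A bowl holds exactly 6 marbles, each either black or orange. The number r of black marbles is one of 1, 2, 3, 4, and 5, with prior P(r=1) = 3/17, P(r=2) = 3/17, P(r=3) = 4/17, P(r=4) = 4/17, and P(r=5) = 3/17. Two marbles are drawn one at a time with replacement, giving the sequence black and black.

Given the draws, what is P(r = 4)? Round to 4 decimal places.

0.3368

The likelihood of the observed sequence under each hypothesis: P(data | r = 1) = (1/6)(1/6) = 1/36; P(data | r = 2) = (2/6)(2/6) = 1/9; P(data | r = 3) = (3/6)(3/6) = 1/4; P(data | r = 4) = (4/6)(4/6) = 4/9; P(data | r = 5) = (5/6)(5/6) = 25/36.
The prior-weighted likelihoods are 3/17 · 1/36 = 1/204, 3/17 · 1/9 = 1/51, 4/17 · 1/4 = 1/17, 4/17 · 4/9 = 16/153, 3/17 · 25/36 = 25/204; summing to 95/306.
Hence P(r = 4 | data) = (16/153) / (95/306) = 32/95.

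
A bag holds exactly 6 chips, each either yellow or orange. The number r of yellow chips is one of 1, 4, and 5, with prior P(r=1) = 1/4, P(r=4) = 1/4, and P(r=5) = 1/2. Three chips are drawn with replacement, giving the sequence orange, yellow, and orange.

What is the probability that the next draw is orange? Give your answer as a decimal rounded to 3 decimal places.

0.546

The likelihood of the observed sequence under each hypothesis: P(data | r = 1) = (5/6)(1/6)(5/6) = 25/216; P(data | r = 4) = (2/6)(4/6)(2/6) = 2/27; P(data | r = 5) = (1/6)(5/6)(1/6) = 5/216.
The prior-weighted likelihoods are 1/4 · 25/216 = 25/864, 1/4 · 2/27 = 1/54, 1/2 · 5/216 = 5/432; these sum to 17/288.
Normalising, the posterior is P(r = 1 | data) = 25/51, P(r = 4 | data) = 16/51, P(r = 5 | data) = 10/51.
The predictive probability is P(orange next | data) = (5/6)(25/51) + (1/3)(16/51) + (1/6)(10/51) = 167/306.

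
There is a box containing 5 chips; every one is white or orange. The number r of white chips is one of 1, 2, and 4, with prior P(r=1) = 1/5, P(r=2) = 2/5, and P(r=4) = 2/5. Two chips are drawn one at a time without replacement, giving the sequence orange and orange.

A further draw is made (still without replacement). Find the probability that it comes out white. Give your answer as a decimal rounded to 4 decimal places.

Under each hypothesis, the probability of the observed sequence is: P(data | r = 1) = (4/5)(3/4) = 3/5; P(data | r = 2) = (3/5)(2/4) = 3/10; P(data | r = 4) = (1/5)(0/4) = 0.
Weighting by the prior gives 1/5 · 3/5 = 3/25, 2/5 · 3/10 = 3/25, 2/5 · 0 = 0; these sum to 6/25.
The posterior is then P(r = 1 | data) = 1/2, P(r = 2 | data) = 1/2, P(r = 4 | data) = 0.
Averaging over the posterior, P(white next | data) = (1/3)(1/2) + (2/3)(1/2) = 1/2.

0.5000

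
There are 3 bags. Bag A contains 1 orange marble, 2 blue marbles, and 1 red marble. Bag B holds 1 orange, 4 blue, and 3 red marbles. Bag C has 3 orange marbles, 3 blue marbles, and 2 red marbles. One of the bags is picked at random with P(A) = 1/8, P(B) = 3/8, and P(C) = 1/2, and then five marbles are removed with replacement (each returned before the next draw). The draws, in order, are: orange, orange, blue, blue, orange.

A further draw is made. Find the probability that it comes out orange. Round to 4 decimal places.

0.3506

For each hypothesis, P(data | H) works out to: P(data | bag A) = (1/4)(1/4)(2/4)(2/4)(1/4) = 0.0039062; P(data | bag B) = (1/8)(1/8)(4/8)(4/8)(1/8) = 0.00048828; P(data | bag C) = (3/8)(3/8)(3/8)(3/8)(3/8) = 0.0074158.
Weighting by the prior gives 1/8 · 0.0039062 = 0.00048828, 3/8 · 0.00048828 = 0.00018311, 1/2 · 0.0074158 = 0.0037079; with total 0.0043793.
Dividing through by the total gives posterior P(bag A | data) = 0.1115, P(bag B | data) = 0.041812, P(bag C | data) = 0.84669.
The predictive probability is P(orange next | data) = (1/4)(0.1115) + (1/8)(0.041812) + (3/8)(0.84669) = 0.35061.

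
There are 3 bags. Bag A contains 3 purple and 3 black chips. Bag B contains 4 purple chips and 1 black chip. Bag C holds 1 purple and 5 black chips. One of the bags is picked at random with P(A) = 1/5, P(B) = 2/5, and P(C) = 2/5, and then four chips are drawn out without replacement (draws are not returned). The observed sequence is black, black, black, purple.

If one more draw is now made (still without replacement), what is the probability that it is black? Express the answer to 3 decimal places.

Under each hypothesis, the probability of the observed sequence is: P(data | bag A) = (3/6)(2/5)(1/4)(3/3) = 1/20; P(data | bag B) = (1/5)(0/4) = 0; P(data | bag C) = (5/6)(4/5)(3/4)(1/3) = 1/6.
Weighting by the prior gives 1/5 · 1/20 = 1/100, 2/5 · 0 = 0, 2/5 · 1/6 = 1/15; with total 23/300.
Dividing through by the total gives posterior P(bag A | data) = 3/23, P(bag B | data) = 0, P(bag C | data) = 20/23.
The predictive probability is P(black next | data) = (0)(3/23) + (1)(20/23) = 20/23.

0.870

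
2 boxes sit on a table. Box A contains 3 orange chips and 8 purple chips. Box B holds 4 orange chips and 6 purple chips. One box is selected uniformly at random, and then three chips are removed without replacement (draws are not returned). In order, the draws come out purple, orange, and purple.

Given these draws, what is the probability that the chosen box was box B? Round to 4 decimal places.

The likelihood of the observed sequence under each hypothesis: P(data | box A) = (8/11)(3/10)(7/9) = 28/165; P(data | box B) = (6/10)(4/9)(5/8) = 1/6.
Weighting by the prior gives 1/2 · 28/165 = 14/165, 1/2 · 1/6 = 1/12; with total 37/220.
Hence P(box B | data) = (1/12) / (37/220) = 55/111.

0.4955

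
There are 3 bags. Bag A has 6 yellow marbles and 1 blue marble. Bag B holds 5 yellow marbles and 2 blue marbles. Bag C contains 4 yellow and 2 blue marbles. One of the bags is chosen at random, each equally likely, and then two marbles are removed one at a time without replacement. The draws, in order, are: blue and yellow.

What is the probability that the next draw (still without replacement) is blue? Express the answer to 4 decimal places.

Under each hypothesis, the probability of the observed sequence is: P(data | bag A) = (1/7)(6/6) = 1/7; P(data | bag B) = (2/7)(5/6) = 5/21; P(data | bag C) = (2/6)(4/5) = 4/15.
The prior-weighted likelihoods are 1/3 · 1/7 = 1/21, 1/3 · 5/21 = 5/63, 1/3 · 4/15 = 4/45; with total 68/315.
Normalising, the posterior is P(bag A | data) = 15/68, P(bag B | data) = 25/68, P(bag C | data) = 7/17.
So P(blue next | data) = Σ P(blue next | H) P(H | data) = (0)(15/68) + (1/5)(25/68) + (1/4)(7/17) = 3/17.

0.1765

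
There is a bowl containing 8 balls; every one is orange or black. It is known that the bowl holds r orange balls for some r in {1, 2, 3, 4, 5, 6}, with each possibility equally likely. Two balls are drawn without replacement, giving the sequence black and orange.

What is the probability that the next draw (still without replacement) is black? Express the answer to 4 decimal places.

The likelihood of the observed sequence under each hypothesis: P(data | r = 1) = (7/8)(1/7) = 1/8; P(data | r = 2) = (6/8)(2/7) = 3/14; P(data | r = 3) = (5/8)(3/7) = 15/56; P(data | r = 4) = (4/8)(4/7) = 2/7; P(data | r = 5) = (3/8)(5/7) = 15/56; P(data | r = 6) = (2/8)(6/7) = 3/14.
Weighting by the prior gives 1/6 · 1/8 = 1/48, 1/6 · 3/14 = 1/28, 1/6 · 15/56 = 5/112, 1/6 · 2/7 = 1/21, 1/6 · 15/56 = 5/112, 1/6 · 3/14 = 1/28; these sum to 11/48.
Dividing through by the total gives posterior P(r = 1 | data) = 1/11, P(r = 2 | data) = 12/77, P(r = 3 | data) = 15/77, P(r = 4 | data) = 16/77, P(r = 5 | data) = 15/77, P(r = 6 | data) = 12/77.
Averaging over the posterior, P(black next | data) = (1)(1/11) + (5/6)(12/77) + (2/3)(15/77) + (1/2)(16/77) + (1/3)(15/77) + (1/6)(12/77) = 6/11.

0.5455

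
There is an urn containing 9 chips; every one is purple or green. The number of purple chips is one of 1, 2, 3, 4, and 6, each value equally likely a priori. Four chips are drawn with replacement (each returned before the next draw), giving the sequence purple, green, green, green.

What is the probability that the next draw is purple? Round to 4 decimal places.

0.3013

The likelihood of the observed sequence under each hypothesis: P(data | r = 1) = (1/9)(8/9)(8/9)(8/9) = 0.078037; P(data | r = 2) = (2/9)(7/9)(7/9)(7/9) = 0.10456; P(data | r = 3) = (3/9)(6/9)(6/9)(6/9) = 0.098765; P(data | r = 4) = (4/9)(5/9)(5/9)(5/9) = 0.076208; P(data | r = 6) = (6/9)(3/9)(3/9)(3/9) = 0.024691.
Weighting by the prior gives 1/5 · 0.078037 = 0.015607, 1/5 · 0.10456 = 0.020911, 1/5 · 0.098765 = 0.019753, 1/5 · 0.076208 = 0.015242, 1/5 · 0.024691 = 0.0049383; summing to 0.076452.
Dividing through by the total gives posterior P(r = 1 | data) = 0.20415, P(r = 2 | data) = 0.27352, P(r = 3 | data) = 0.25837, P(r = 4 | data) = 0.19936, P(r = 6 | data) = 0.064593.
The predictive probability is P(purple next | data) = (1/9)(0.20415) + (2/9)(0.27352) + (1/3)(0.25837) + (4/9)(0.19936) + (2/3)(0.064593) = 0.30126.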